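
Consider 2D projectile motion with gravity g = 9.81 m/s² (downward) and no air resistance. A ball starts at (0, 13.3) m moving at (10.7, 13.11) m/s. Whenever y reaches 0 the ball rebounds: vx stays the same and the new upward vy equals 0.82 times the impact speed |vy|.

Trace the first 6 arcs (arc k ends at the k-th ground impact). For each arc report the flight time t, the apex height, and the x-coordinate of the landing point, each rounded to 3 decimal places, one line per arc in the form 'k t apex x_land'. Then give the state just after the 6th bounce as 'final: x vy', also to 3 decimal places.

Arc 1: start y=13.300, vy=13.110 → t=3.457, apex=22.060, x_land=36.991, impact vy=-20.804
  bounce: vy ← 0.82·20.804 = 17.060
Arc 2: start y=0.000, vy=17.060 → t=3.478, apex=14.833, x_land=74.206, impact vy=-17.060
  bounce: vy ← 0.82·17.060 = 13.989
Arc 3: start y=0.000, vy=13.989 → t=2.852, apex=9.974, x_land=104.721, impact vy=-13.989
  bounce: vy ← 0.82·13.989 = 11.471
Arc 4: start y=0.000, vy=11.471 → t=2.339, apex=6.706, x_land=129.744, impact vy=-11.471
  bounce: vy ← 0.82·11.471 = 9.406
Arc 5: start y=0.000, vy=9.406 → t=1.918, apex=4.509, x_land=150.263, impact vy=-9.406
  bounce: vy ← 0.82·9.406 = 7.713
Arc 6: start y=0.000, vy=7.713 → t=1.572, apex=3.032, x_land=167.089, impact vy=-7.713
  bounce: vy ← 0.82·7.713 = 6.325

1 3.457 22.060 36.991
2 3.478 14.833 74.206
3 2.852 9.974 104.721
4 2.339 6.706 129.744
5 1.918 4.509 150.263
6 1.572 3.032 167.089
final: 167.089 6.325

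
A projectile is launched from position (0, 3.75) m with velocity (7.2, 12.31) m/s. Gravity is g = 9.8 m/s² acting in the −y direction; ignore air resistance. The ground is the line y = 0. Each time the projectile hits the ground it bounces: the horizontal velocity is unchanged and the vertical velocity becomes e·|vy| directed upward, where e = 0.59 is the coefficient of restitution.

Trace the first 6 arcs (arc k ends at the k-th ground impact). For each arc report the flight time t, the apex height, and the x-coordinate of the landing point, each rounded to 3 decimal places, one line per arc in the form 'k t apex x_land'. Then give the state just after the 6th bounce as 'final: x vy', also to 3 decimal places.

1 2.787 11.481 20.065
2 1.806 3.997 33.070
3 1.066 1.391 40.744
4 0.629 0.484 45.271
5 0.371 0.169 47.942
6 0.219 0.059 49.517
final: 49.517 0.633

Arc 1: start y=3.750, vy=12.310 → t=2.787, apex=11.481, x_land=20.065, impact vy=-15.001
  bounce: vy ← 0.59·15.001 = 8.851
Arc 2: start y=0.000, vy=8.851 → t=1.806, apex=3.997, x_land=33.070, impact vy=-8.851
  bounce: vy ← 0.59·8.851 = 5.222
Arc 3: start y=0.000, vy=5.222 → t=1.066, apex=1.391, x_land=40.744, impact vy=-5.222
  bounce: vy ← 0.59·5.222 = 3.081
Arc 4: start y=0.000, vy=3.081 → t=0.629, apex=0.484, x_land=45.271, impact vy=-3.081
  bounce: vy ← 0.59·3.081 = 1.818
Arc 5: start y=0.000, vy=1.818 → t=0.371, apex=0.169, x_land=47.942, impact vy=-1.818
  bounce: vy ← 0.59·1.818 = 1.072
Arc 6: start y=0.000, vy=1.072 → t=0.219, apex=0.059, x_land=49.517, impact vy=-1.072
  bounce: vy ← 0.59·1.072 = 0.633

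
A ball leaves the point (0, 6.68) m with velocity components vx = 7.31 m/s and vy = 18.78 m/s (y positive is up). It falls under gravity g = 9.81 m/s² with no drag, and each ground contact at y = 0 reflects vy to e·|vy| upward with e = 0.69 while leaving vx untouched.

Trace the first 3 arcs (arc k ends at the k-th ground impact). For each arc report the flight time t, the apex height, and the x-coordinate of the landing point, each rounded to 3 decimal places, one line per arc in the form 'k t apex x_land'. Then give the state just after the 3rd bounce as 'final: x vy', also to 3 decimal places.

Arc 1: start y=6.680, vy=18.780 → t=4.156, apex=24.656, x_land=30.383, impact vy=-21.994
  bounce: vy ← 0.69·21.994 = 15.176
Arc 2: start y=0.000, vy=15.176 → t=3.094, apex=11.739, x_land=53.000, impact vy=-15.176
  bounce: vy ← 0.69·15.176 = 10.471
Arc 3: start y=0.000, vy=10.471 → t=2.135, apex=5.589, x_land=68.606, impact vy=-10.471
  bounce: vy ← 0.69·10.471 = 7.225

1 4.156 24.656 30.383
2 3.094 11.739 53.000
3 2.135 5.589 68.606
final: 68.606 7.225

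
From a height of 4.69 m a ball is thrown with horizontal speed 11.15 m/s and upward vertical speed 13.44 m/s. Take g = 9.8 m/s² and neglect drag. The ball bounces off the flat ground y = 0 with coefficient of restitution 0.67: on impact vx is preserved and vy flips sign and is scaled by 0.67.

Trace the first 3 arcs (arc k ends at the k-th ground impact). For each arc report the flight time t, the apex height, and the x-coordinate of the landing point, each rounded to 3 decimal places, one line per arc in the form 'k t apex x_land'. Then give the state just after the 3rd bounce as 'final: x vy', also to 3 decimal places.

Arc 1: start y=4.690, vy=13.440 → t=3.056, apex=13.906, x_land=34.075, impact vy=-16.509
  bounce: vy ← 0.67·16.509 = 11.061
Arc 2: start y=0.000, vy=11.061 → t=2.257, apex=6.242, x_land=59.245, impact vy=-11.061
  bounce: vy ← 0.67·11.061 = 7.411
Arc 3: start y=0.000, vy=7.411 → t=1.512, apex=2.802, x_land=76.109, impact vy=-7.411
  bounce: vy ← 0.67·7.411 = 4.965

1 3.056 13.906 34.075
2 2.257 6.242 59.245
3 1.512 2.802 76.109
final: 76.109 4.965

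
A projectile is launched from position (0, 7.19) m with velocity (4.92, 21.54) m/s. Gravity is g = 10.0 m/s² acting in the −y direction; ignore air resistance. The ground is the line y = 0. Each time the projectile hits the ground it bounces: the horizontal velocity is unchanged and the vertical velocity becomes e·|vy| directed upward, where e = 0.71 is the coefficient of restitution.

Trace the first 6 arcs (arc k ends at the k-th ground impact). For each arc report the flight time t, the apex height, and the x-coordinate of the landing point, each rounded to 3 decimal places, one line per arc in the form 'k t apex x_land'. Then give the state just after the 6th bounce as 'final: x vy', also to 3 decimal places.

Arc 1: start y=7.190, vy=21.540 → t=4.619, apex=30.389, x_land=22.727, impact vy=-24.653
  bounce: vy ← 0.71·24.653 = 17.504
Arc 2: start y=0.000, vy=17.504 → t=3.501, apex=15.319, x_land=39.951, impact vy=-17.504
  bounce: vy ← 0.71·17.504 = 12.428
Arc 3: start y=0.000, vy=12.428 → t=2.486, apex=7.722, x_land=52.179, impact vy=-12.428
  bounce: vy ← 0.71·12.428 = 8.824
Arc 4: start y=0.000, vy=8.824 → t=1.765, apex=3.893, x_land=60.862, impact vy=-8.824
  bounce: vy ← 0.71·8.824 = 6.265
Arc 5: start y=0.000, vy=6.265 → t=1.253, apex=1.962, x_land=67.026, impact vy=-6.265
  bounce: vy ← 0.71·6.265 = 4.448
Arc 6: start y=0.000, vy=4.448 → t=0.890, apex=0.989, x_land=71.403, impact vy=-4.448
  bounce: vy ← 0.71·4.448 = 3.158

1 4.619 30.389 22.727
2 3.501 15.319 39.951
3 2.486 7.722 52.179
4 1.765 3.893 60.862
5 1.253 1.962 67.026
6 0.890 0.989 71.403
final: 71.403 3.158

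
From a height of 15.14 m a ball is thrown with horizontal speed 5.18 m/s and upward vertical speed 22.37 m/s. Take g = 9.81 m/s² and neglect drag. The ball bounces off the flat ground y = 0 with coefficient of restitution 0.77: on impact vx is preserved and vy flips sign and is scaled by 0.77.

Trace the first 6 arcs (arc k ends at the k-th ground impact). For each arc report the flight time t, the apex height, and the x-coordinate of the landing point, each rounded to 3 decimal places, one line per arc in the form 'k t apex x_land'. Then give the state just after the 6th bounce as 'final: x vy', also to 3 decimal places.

1 5.159 40.645 26.723
2 4.433 24.099 49.687
3 3.413 14.288 67.369
4 2.628 8.471 80.984
5 2.024 5.023 91.467
6 1.558 2.978 99.540
final: 99.540 5.886

Arc 1: start y=15.140, vy=22.370 → t=5.159, apex=40.645, x_land=26.723, impact vy=-28.239
  bounce: vy ← 0.77·28.239 = 21.744
Arc 2: start y=0.000, vy=21.744 → t=4.433, apex=24.099, x_land=49.687, impact vy=-21.744
  bounce: vy ← 0.77·21.744 = 16.743
Arc 3: start y=0.000, vy=16.743 → t=3.413, apex=14.288, x_land=67.369, impact vy=-16.743
  bounce: vy ← 0.77·16.743 = 12.892
Arc 4: start y=0.000, vy=12.892 → t=2.628, apex=8.471, x_land=80.984, impact vy=-12.892
  bounce: vy ← 0.77·12.892 = 9.927
Arc 5: start y=0.000, vy=9.927 → t=2.024, apex=5.023, x_land=91.467, impact vy=-9.927
  bounce: vy ← 0.77·9.927 = 7.644
Arc 6: start y=0.000, vy=7.644 → t=1.558, apex=2.978, x_land=99.540, impact vy=-7.644
  bounce: vy ← 0.77·7.644 = 5.886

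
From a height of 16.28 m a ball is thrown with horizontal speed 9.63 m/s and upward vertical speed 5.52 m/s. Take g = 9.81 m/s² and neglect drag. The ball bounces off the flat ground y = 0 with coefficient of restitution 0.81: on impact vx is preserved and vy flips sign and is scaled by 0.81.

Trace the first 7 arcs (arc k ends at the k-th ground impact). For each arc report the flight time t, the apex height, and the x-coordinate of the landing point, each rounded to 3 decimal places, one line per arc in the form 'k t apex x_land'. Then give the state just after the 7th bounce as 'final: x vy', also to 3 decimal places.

Arc 1: start y=16.280, vy=5.520 → t=2.469, apex=17.833, x_land=23.781, impact vy=-18.705
  bounce: vy ← 0.81·18.705 = 15.151
Arc 2: start y=0.000, vy=15.151 → t=3.089, apex=11.700, x_land=53.527, impact vy=-15.151
  bounce: vy ← 0.81·15.151 = 12.272
Arc 3: start y=0.000, vy=12.272 → t=2.502, apex=7.677, x_land=77.622, impact vy=-12.272
  bounce: vy ← 0.81·12.272 = 9.941
Arc 4: start y=0.000, vy=9.941 → t=2.027, apex=5.037, x_land=97.138, impact vy=-9.941
  bounce: vy ← 0.81·9.941 = 8.052
Arc 5: start y=0.000, vy=8.052 → t=1.642, apex=3.304, x_land=112.947, impact vy=-8.052
  bounce: vy ← 0.81·8.052 = 6.522
Arc 6: start y=0.000, vy=6.522 → t=1.330, apex=2.168, x_land=125.752, impact vy=-6.522
  bounce: vy ← 0.81·6.522 = 5.283
Arc 7: start y=0.000, vy=5.283 → t=1.077, apex=1.422, x_land=136.123, impact vy=-5.283
  bounce: vy ← 0.81·5.283 = 4.279

1 2.469 17.833 23.781
2 3.089 11.700 53.527
3 2.502 7.677 77.622
4 2.027 5.037 97.138
5 1.642 3.304 112.947
6 1.330 2.168 125.752
7 1.077 1.422 136.123
final: 136.123 4.279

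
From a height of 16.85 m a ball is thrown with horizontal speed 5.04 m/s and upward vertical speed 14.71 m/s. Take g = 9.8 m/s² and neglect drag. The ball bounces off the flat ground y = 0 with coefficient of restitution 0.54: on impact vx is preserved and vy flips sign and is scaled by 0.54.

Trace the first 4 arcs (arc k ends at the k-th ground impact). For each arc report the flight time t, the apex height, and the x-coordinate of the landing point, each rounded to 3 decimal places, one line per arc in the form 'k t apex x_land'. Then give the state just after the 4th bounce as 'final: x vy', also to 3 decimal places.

Arc 1: start y=16.850, vy=14.710 → t=3.887, apex=27.890, x_land=19.589, impact vy=-23.380
  bounce: vy ← 0.54·23.380 = 12.625
Arc 2: start y=0.000, vy=12.625 → t=2.577, apex=8.133, x_land=32.576, impact vy=-12.625
  bounce: vy ← 0.54·12.625 = 6.818
Arc 3: start y=0.000, vy=6.818 → t=1.391, apex=2.372, x_land=39.588, impact vy=-6.818
  bounce: vy ← 0.54·6.818 = 3.682
Arc 4: start y=0.000, vy=3.682 → t=0.751, apex=0.692, x_land=43.375, impact vy=-3.682
  bounce: vy ← 0.54·3.682 = 1.988

1 3.887 27.890 19.589
2 2.577 8.133 32.576
3 1.391 2.372 39.588
4 0.751 0.692 43.375
final: 43.375 1.988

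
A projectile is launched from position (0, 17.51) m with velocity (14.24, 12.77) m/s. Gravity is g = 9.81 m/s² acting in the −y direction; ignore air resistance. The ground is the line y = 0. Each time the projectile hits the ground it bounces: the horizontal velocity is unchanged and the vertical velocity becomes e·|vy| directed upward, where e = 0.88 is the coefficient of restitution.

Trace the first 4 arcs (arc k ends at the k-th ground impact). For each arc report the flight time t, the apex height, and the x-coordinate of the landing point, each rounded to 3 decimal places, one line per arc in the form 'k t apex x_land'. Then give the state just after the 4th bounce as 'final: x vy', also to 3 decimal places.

Arc 1: start y=17.510, vy=12.770 → t=3.596, apex=25.822, x_land=51.209, impact vy=-22.508
  bounce: vy ← 0.88·22.508 = 19.807
Arc 2: start y=0.000, vy=19.807 → t=4.038, apex=19.996, x_land=108.713, impact vy=-19.807
  bounce: vy ← 0.88·19.807 = 17.430
Arc 3: start y=0.000, vy=17.430 → t=3.554, apex=15.485, x_land=159.316, impact vy=-17.430
  bounce: vy ← 0.88·17.430 = 15.339
Arc 4: start y=0.000, vy=15.339 → t=3.127, apex=11.992, x_land=203.846, impact vy=-15.339
  bounce: vy ← 0.88·15.339 = 13.498

1 3.596 25.822 51.209
2 4.038 19.996 108.713
3 3.554 15.485 159.316
4 3.127 11.992 203.846
final: 203.846 13.498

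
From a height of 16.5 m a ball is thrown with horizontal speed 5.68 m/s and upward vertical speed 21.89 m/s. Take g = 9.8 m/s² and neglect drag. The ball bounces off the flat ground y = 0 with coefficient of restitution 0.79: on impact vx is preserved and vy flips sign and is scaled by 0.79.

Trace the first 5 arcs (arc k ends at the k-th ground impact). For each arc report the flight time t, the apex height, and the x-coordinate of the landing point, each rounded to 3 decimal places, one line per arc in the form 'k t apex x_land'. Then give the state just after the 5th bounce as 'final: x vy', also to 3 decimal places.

Arc 1: start y=16.500, vy=21.890 → t=5.124, apex=40.948, x_land=29.107, impact vy=-28.330
  bounce: vy ← 0.79·28.330 = 22.380
Arc 2: start y=0.000, vy=22.380 → t=4.567, apex=25.555, x_land=55.050, impact vy=-22.380
  bounce: vy ← 0.79·22.380 = 17.681
Arc 3: start y=0.000, vy=17.681 → t=3.608, apex=15.949, x_land=75.545, impact vy=-17.681
  bounce: vy ← 0.79·17.681 = 13.968
Arc 4: start y=0.000, vy=13.968 → t=2.851, apex=9.954, x_land=91.736, impact vy=-13.968
  bounce: vy ← 0.79·13.968 = 11.034
Arc 5: start y=0.000, vy=11.034 → t=2.252, apex=6.212, x_land=104.527, impact vy=-11.034
  bounce: vy ← 0.79·11.034 = 8.717

1 5.124 40.948 29.107
2 4.567 25.555 55.050
3 3.608 15.949 75.545
4 2.851 9.954 91.736
5 2.252 6.212 104.527
final: 104.527 8.717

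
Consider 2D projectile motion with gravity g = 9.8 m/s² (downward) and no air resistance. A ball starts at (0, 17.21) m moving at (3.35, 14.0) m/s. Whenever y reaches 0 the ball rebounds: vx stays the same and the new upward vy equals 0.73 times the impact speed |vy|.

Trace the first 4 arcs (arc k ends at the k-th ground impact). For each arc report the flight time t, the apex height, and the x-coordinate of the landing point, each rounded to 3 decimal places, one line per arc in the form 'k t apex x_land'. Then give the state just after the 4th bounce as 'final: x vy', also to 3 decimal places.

Arc 1: start y=17.210, vy=14.000 → t=3.785, apex=27.210, x_land=12.680, impact vy=-23.094
  bounce: vy ← 0.73·23.094 = 16.858
Arc 2: start y=0.000, vy=16.858 → t=3.440, apex=14.500, x_land=24.206, impact vy=-16.858
  bounce: vy ← 0.73·16.858 = 12.307
Arc 3: start y=0.000, vy=12.307 → t=2.512, apex=7.727, x_land=32.619, impact vy=-12.307
  bounce: vy ← 0.73·12.307 = 8.984
Arc 4: start y=0.000, vy=8.984 → t=1.833, apex=4.118, x_land=38.761, impact vy=-8.984
  bounce: vy ← 0.73·8.984 = 6.558

1 3.785 27.210 12.680
2 3.440 14.500 24.206
3 2.512 7.727 32.619
4 1.833 4.118 38.761
final: 38.761 6.558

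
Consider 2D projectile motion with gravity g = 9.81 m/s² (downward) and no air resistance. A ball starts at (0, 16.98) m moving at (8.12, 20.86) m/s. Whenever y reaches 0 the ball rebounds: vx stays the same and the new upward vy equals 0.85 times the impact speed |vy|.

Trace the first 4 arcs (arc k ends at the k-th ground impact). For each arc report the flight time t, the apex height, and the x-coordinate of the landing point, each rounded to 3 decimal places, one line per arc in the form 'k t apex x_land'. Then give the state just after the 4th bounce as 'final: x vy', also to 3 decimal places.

Arc 1: start y=16.980, vy=20.860 → t=4.952, apex=39.158, x_land=40.209, impact vy=-27.718
  bounce: vy ← 0.85·27.718 = 23.560
Arc 2: start y=0.000, vy=23.560 → t=4.803, apex=28.292, x_land=79.212, impact vy=-23.560
  bounce: vy ← 0.85·23.560 = 20.026
Arc 3: start y=0.000, vy=20.026 → t=4.083, apex=20.441, x_land=112.365, impact vy=-20.026
  bounce: vy ← 0.85·20.026 = 17.022
Arc 4: start y=0.000, vy=17.022 → t=3.470, apex=14.769, x_land=140.544, impact vy=-17.022
  bounce: vy ← 0.85·17.022 = 14.469

1 4.952 39.158 40.209
2 4.803 28.292 79.212
3 4.083 20.441 112.365
4 3.470 14.769 140.544
final: 140.544 14.469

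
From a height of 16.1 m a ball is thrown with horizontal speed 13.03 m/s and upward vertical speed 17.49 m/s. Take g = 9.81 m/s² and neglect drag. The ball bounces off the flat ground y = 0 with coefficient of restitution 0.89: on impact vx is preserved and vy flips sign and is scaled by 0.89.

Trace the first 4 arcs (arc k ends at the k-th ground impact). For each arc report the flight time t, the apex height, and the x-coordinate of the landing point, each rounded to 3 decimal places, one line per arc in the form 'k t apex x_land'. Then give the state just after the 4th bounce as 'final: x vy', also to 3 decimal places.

1 4.325 31.691 56.351
2 4.524 25.103 115.305
3 4.027 19.884 167.775
4 3.584 15.750 214.472
final: 214.472 15.645

Arc 1: start y=16.100, vy=17.490 → t=4.325, apex=31.691, x_land=56.351, impact vy=-24.936
  bounce: vy ← 0.89·24.936 = 22.193
Arc 2: start y=0.000, vy=22.193 → t=4.524, apex=25.103, x_land=115.305, impact vy=-22.193
  bounce: vy ← 0.89·22.193 = 19.751
Arc 3: start y=0.000, vy=19.751 → t=4.027, apex=19.884, x_land=167.775, impact vy=-19.751
  bounce: vy ← 0.89·19.751 = 17.579
Arc 4: start y=0.000, vy=17.579 → t=3.584, apex=15.750, x_land=214.472, impact vy=-17.579
  bounce: vy ← 0.89·17.579 = 15.645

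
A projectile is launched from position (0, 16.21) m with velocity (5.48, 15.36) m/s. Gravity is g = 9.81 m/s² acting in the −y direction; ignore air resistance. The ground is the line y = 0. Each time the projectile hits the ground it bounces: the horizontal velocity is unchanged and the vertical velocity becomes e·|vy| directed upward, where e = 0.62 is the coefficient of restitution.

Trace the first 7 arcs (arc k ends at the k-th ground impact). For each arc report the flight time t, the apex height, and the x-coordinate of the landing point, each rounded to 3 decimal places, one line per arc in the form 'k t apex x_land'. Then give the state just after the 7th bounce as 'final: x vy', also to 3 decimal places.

Arc 1: start y=16.210, vy=15.360 → t=3.965, apex=28.235, x_land=21.728, impact vy=-23.537
  bounce: vy ← 0.62·23.537 = 14.593
Arc 2: start y=0.000, vy=14.593 → t=2.975, apex=10.854, x_land=38.031, impact vy=-14.593
  bounce: vy ← 0.62·14.593 = 9.047
Arc 3: start y=0.000, vy=9.047 → t=1.845, apex=4.172, x_land=48.140, impact vy=-9.047
  bounce: vy ← 0.62·9.047 = 5.609
Arc 4: start y=0.000, vy=5.609 → t=1.144, apex=1.604, x_land=54.407, impact vy=-5.609
  bounce: vy ← 0.62·5.609 = 3.478
Arc 5: start y=0.000, vy=3.478 → t=0.709, apex=0.616, x_land=58.292, impact vy=-3.478
  bounce: vy ← 0.62·3.478 = 2.156
Arc 6: start y=0.000, vy=2.156 → t=0.440, apex=0.237, x_land=60.701, impact vy=-2.156
  bounce: vy ← 0.62·2.156 = 1.337
Arc 7: start y=0.000, vy=1.337 → t=0.273, apex=0.091, x_land=62.195, impact vy=-1.337
  bounce: vy ← 0.62·1.337 = 0.829

1 3.965 28.235 21.728
2 2.975 10.854 38.031
3 1.845 4.172 48.140
4 1.144 1.604 54.407
5 0.709 0.616 58.292
6 0.440 0.237 60.701
7 0.273 0.091 62.195
final: 62.195 0.829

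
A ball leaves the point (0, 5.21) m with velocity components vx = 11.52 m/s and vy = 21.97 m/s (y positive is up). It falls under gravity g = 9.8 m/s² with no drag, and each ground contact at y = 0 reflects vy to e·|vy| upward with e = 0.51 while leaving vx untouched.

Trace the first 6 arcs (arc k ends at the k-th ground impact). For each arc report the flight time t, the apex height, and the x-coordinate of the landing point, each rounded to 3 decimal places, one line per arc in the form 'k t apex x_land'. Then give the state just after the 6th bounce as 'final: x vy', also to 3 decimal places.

Arc 1: start y=5.210, vy=21.970 → t=4.709, apex=29.837, x_land=54.253, impact vy=-24.183
  bounce: vy ← 0.51·24.183 = 12.333
Arc 2: start y=0.000, vy=12.333 → t=2.517, apex=7.760, x_land=83.248, impact vy=-12.333
  bounce: vy ← 0.51·12.333 = 6.290
Arc 3: start y=0.000, vy=6.290 → t=1.284, apex=2.019, x_land=98.036, impact vy=-6.290
  bounce: vy ← 0.51·6.290 = 3.208
Arc 4: start y=0.000, vy=3.208 → t=0.655, apex=0.525, x_land=105.578, impact vy=-3.208
  bounce: vy ← 0.51·3.208 = 1.636
Arc 5: start y=0.000, vy=1.636 → t=0.334, apex=0.137, x_land=109.424, impact vy=-1.636
  bounce: vy ← 0.51·1.636 = 0.834
Arc 6: start y=0.000, vy=0.834 → t=0.170, apex=0.036, x_land=111.385, impact vy=-0.834
  bounce: vy ← 0.51·0.834 = 0.426

1 4.709 29.837 54.253
2 2.517 7.760 83.248
3 1.284 2.019 98.036
4 0.655 0.525 105.578
5 0.334 0.137 109.424
6 0.170 0.036 111.385
final: 111.385 0.426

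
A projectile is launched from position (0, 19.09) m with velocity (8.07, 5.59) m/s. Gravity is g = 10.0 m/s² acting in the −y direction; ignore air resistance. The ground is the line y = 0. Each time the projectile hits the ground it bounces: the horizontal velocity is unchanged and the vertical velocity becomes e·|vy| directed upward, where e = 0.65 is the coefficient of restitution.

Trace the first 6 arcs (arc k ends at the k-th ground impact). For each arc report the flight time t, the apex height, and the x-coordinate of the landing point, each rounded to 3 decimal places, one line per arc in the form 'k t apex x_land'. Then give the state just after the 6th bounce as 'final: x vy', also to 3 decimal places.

1 2.591 20.652 20.912
2 2.642 8.726 42.234
3 1.717 3.687 56.093
4 1.116 1.558 65.101
5 0.726 0.658 70.956
6 0.472 0.278 74.762
final: 74.762 1.533

Arc 1: start y=19.090, vy=5.590 → t=2.591, apex=20.652, x_land=20.912, impact vy=-20.324
  bounce: vy ← 0.65·20.324 = 13.210
Arc 2: start y=0.000, vy=13.210 → t=2.642, apex=8.726, x_land=42.234, impact vy=-13.210
  bounce: vy ← 0.65·13.210 = 8.587
Arc 3: start y=0.000, vy=8.587 → t=1.717, apex=3.687, x_land=56.093, impact vy=-8.587
  bounce: vy ← 0.65·8.587 = 5.581
Arc 4: start y=0.000, vy=5.581 → t=1.116, apex=1.558, x_land=65.101, impact vy=-5.581
  bounce: vy ← 0.65·5.581 = 3.628
Arc 5: start y=0.000, vy=3.628 → t=0.726, apex=0.658, x_land=70.956, impact vy=-3.628
  bounce: vy ← 0.65·3.628 = 2.358
Arc 6: start y=0.000, vy=2.358 → t=0.472, apex=0.278, x_land=74.762, impact vy=-2.358
  bounce: vy ← 0.65·2.358 = 1.533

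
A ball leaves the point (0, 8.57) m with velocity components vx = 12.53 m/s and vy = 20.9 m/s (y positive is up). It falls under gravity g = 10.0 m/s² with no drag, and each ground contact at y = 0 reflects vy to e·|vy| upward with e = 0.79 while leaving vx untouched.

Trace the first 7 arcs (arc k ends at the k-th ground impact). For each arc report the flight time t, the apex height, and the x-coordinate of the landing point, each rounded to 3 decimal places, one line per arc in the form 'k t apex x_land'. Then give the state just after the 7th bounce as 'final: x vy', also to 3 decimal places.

Arc 1: start y=8.570, vy=20.900 → t=4.556, apex=30.410, x_land=57.089, impact vy=-24.662
  bounce: vy ← 0.79·24.662 = 19.483
Arc 2: start y=0.000, vy=19.483 → t=3.897, apex=18.979, x_land=105.913, impact vy=-19.483
  bounce: vy ← 0.79·19.483 = 15.392
Arc 3: start y=0.000, vy=15.392 → t=3.078, apex=11.845, x_land=144.484, impact vy=-15.392
  bounce: vy ← 0.79·15.392 = 12.159
Arc 4: start y=0.000, vy=12.159 → t=2.432, apex=7.392, x_land=174.956, impact vy=-12.159
  bounce: vy ← 0.79·12.159 = 9.606
Arc 5: start y=0.000, vy=9.606 → t=1.921, apex=4.614, x_land=199.028, impact vy=-9.606
  bounce: vy ← 0.79·9.606 = 7.589
Arc 6: start y=0.000, vy=7.589 → t=1.518, apex=2.879, x_land=218.045, impact vy=-7.589
  bounce: vy ← 0.79·7.589 = 5.995
Arc 7: start y=0.000, vy=5.995 → t=1.199, apex=1.797, x_land=233.068, impact vy=-5.995
  bounce: vy ← 0.79·5.995 = 4.736

1 4.556 30.410 57.089
2 3.897 18.979 105.913
3 3.078 11.845 144.484
4 2.432 7.392 174.956
5 1.921 4.614 199.028
6 1.518 2.879 218.045
7 1.199 1.797 233.068
final: 233.068 4.736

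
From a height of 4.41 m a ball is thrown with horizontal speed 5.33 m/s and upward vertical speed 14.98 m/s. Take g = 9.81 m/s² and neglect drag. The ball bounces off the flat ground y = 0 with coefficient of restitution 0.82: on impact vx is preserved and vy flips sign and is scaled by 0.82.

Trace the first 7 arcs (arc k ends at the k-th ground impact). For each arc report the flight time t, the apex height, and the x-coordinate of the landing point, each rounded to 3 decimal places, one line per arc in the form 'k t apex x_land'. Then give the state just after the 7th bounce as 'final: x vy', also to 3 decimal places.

Arc 1: start y=4.410, vy=14.980 → t=3.324, apex=15.847, x_land=17.719, impact vy=-17.633
  bounce: vy ← 0.82·17.633 = 14.459
Arc 2: start y=0.000, vy=14.459 → t=2.948, apex=10.656, x_land=33.431, impact vy=-14.459
  bounce: vy ← 0.82·14.459 = 11.856
Arc 3: start y=0.000, vy=11.856 → t=2.417, apex=7.165, x_land=46.315, impact vy=-11.856
  bounce: vy ← 0.82·11.856 = 9.722
Arc 4: start y=0.000, vy=9.722 → t=1.982, apex=4.818, x_land=56.880, impact vy=-9.722
  bounce: vy ← 0.82·9.722 = 7.972
Arc 5: start y=0.000, vy=7.972 → t=1.625, apex=3.239, x_land=65.543, impact vy=-7.972
  bounce: vy ← 0.82·7.972 = 6.537
Arc 6: start y=0.000, vy=6.537 → t=1.333, apex=2.178, x_land=72.647, impact vy=-6.537
  bounce: vy ← 0.82·6.537 = 5.361
Arc 7: start y=0.000, vy=5.361 → t=1.093, apex=1.465, x_land=78.472, impact vy=-5.361
  bounce: vy ← 0.82·5.361 = 4.396

1 3.324 15.847 17.719
2 2.948 10.656 33.431
3 2.417 7.165 46.315
4 1.982 4.818 56.880
5 1.625 3.239 65.543
6 1.333 2.178 72.647
7 1.093 1.465 78.472
final: 78.472 4.396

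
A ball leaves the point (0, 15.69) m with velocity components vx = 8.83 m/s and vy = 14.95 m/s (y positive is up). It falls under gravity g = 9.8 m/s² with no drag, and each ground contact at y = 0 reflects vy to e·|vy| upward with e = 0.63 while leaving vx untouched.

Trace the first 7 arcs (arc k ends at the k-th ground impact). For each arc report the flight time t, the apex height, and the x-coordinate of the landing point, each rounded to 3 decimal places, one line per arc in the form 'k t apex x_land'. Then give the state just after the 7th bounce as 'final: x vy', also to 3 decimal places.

1 3.877 27.093 34.233
2 2.963 10.753 60.395
3 1.867 4.268 76.877
4 1.176 1.694 87.260
5 0.741 0.672 93.802
6 0.467 0.267 97.923
7 0.294 0.106 100.519
final: 100.519 0.908

Arc 1: start y=15.690, vy=14.950 → t=3.877, apex=27.093, x_land=34.233, impact vy=-23.044
  bounce: vy ← 0.63·23.044 = 14.518
Arc 2: start y=0.000, vy=14.518 → t=2.963, apex=10.753, x_land=60.395, impact vy=-14.518
  bounce: vy ← 0.63·14.518 = 9.146
Arc 3: start y=0.000, vy=9.146 → t=1.867, apex=4.268, x_land=76.877, impact vy=-9.146
  bounce: vy ← 0.63·9.146 = 5.762
Arc 4: start y=0.000, vy=5.762 → t=1.176, apex=1.694, x_land=87.260, impact vy=-5.762
  bounce: vy ← 0.63·5.762 = 3.630
Arc 5: start y=0.000, vy=3.630 → t=0.741, apex=0.672, x_land=93.802, impact vy=-3.630
  bounce: vy ← 0.63·3.630 = 2.287
Arc 6: start y=0.000, vy=2.287 → t=0.467, apex=0.267, x_land=97.923, impact vy=-2.287
  bounce: vy ← 0.63·2.287 = 1.441
Arc 7: start y=0.000, vy=1.441 → t=0.294, apex=0.106, x_land=100.519, impact vy=-1.441
  bounce: vy ← 0.63·1.441 = 0.908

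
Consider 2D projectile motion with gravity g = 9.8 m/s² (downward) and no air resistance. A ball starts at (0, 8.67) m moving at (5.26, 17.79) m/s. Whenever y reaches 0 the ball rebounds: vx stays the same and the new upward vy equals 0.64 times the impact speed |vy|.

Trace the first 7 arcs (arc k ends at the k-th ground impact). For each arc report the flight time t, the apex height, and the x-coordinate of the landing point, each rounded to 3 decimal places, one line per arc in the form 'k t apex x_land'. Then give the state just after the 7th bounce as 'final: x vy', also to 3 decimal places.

1 4.066 24.817 21.386
2 2.881 10.165 36.538
3 1.844 4.164 46.236
4 1.180 1.705 52.442
5 0.755 0.699 56.414
6 0.483 0.286 58.956
7 0.309 0.117 60.583
final: 60.583 0.970

Arc 1: start y=8.670, vy=17.790 → t=4.066, apex=24.817, x_land=21.386, impact vy=-22.055
  bounce: vy ← 0.64·22.055 = 14.115
Arc 2: start y=0.000, vy=14.115 → t=2.881, apex=10.165, x_land=36.538, impact vy=-14.115
  bounce: vy ← 0.64·14.115 = 9.034
Arc 3: start y=0.000, vy=9.034 → t=1.844, apex=4.164, x_land=46.236, impact vy=-9.034
  bounce: vy ← 0.64·9.034 = 5.782
Arc 4: start y=0.000, vy=5.782 → t=1.180, apex=1.705, x_land=52.442, impact vy=-5.782
  bounce: vy ← 0.64·5.782 = 3.700
Arc 5: start y=0.000, vy=3.700 → t=0.755, apex=0.699, x_land=56.414, impact vy=-3.700
  bounce: vy ← 0.64·3.700 = 2.368
Arc 6: start y=0.000, vy=2.368 → t=0.483, apex=0.286, x_land=58.956, impact vy=-2.368
  bounce: vy ← 0.64·2.368 = 1.516
Arc 7: start y=0.000, vy=1.516 → t=0.309, apex=0.117, x_land=60.583, impact vy=-1.516
  bounce: vy ← 0.64·1.516 = 0.970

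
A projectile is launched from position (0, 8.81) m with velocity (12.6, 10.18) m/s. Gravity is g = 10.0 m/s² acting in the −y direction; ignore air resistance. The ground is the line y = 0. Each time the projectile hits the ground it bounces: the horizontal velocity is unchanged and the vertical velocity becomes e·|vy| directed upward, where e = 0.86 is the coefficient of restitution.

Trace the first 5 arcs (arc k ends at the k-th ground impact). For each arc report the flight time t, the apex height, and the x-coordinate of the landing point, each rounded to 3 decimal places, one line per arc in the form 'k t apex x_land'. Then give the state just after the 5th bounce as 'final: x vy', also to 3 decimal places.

Arc 1: start y=8.810, vy=10.180 → t=2.691, apex=13.992, x_land=33.904, impact vy=-16.728
  bounce: vy ← 0.86·16.728 = 14.386
Arc 2: start y=0.000, vy=14.386 → t=2.877, apex=10.348, x_land=70.158, impact vy=-14.386
  bounce: vy ← 0.86·14.386 = 12.372
Arc 3: start y=0.000, vy=12.372 → t=2.474, apex=7.654, x_land=101.336, impact vy=-12.372
  bounce: vy ← 0.86·12.372 = 10.640
Arc 4: start y=0.000, vy=10.640 → t=2.128, apex=5.661, x_land=128.148, impact vy=-10.640
  bounce: vy ← 0.86·10.640 = 9.150
Arc 5: start y=0.000, vy=9.150 → t=1.830, apex=4.187, x_land=151.208, impact vy=-9.150
  bounce: vy ← 0.86·9.150 = 7.869

1 2.691 13.992 33.904
2 2.877 10.348 70.158
3 2.474 7.654 101.336
4 2.128 5.661 128.148
5 1.830 4.187 151.208
final: 151.208 7.869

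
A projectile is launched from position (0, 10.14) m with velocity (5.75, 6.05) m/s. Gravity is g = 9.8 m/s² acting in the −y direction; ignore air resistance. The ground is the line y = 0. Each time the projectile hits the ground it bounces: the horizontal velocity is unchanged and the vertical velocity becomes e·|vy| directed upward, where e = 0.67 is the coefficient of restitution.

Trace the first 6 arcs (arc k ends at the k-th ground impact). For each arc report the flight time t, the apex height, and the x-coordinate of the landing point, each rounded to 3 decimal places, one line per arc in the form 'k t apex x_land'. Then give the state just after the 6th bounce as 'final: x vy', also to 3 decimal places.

Arc 1: start y=10.140, vy=6.050 → t=2.183, apex=12.007, x_land=12.551, impact vy=-15.341
  bounce: vy ← 0.67·15.341 = 10.278
Arc 2: start y=0.000, vy=10.278 → t=2.098, apex=5.390, x_land=24.612, impact vy=-10.278
  bounce: vy ← 0.67·10.278 = 6.887
Arc 3: start y=0.000, vy=6.887 → t=1.405, apex=2.420, x_land=32.694, impact vy=-6.887
  bounce: vy ← 0.67·6.887 = 4.614
Arc 4: start y=0.000, vy=4.614 → t=0.942, apex=1.086, x_land=38.108, impact vy=-4.614
  bounce: vy ← 0.67·4.614 = 3.091
Arc 5: start y=0.000, vy=3.091 → t=0.631, apex=0.488, x_land=41.736, impact vy=-3.091
  bounce: vy ← 0.67·3.091 = 2.071
Arc 6: start y=0.000, vy=2.071 → t=0.423, apex=0.219, x_land=44.166, impact vy=-2.071
  bounce: vy ← 0.67·2.071 = 1.388

1 2.183 12.007 12.551
2 2.098 5.390 24.612
3 1.405 2.420 32.694
4 0.942 1.086 38.108
5 0.631 0.488 41.736
6 0.423 0.219 44.166
final: 44.166 1.388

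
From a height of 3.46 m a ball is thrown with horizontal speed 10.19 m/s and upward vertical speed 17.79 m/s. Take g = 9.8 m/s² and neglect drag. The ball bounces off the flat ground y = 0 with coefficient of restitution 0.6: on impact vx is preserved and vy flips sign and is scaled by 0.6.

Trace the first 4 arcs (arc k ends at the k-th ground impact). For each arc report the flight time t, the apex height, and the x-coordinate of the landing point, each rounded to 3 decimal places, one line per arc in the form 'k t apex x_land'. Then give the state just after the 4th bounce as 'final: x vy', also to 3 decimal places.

1 3.816 19.607 38.882
2 2.400 7.059 63.342
3 1.440 2.541 78.018
4 0.864 0.915 86.824
final: 86.824 2.541

Arc 1: start y=3.460, vy=17.790 → t=3.816, apex=19.607, x_land=38.882, impact vy=-19.604
  bounce: vy ← 0.6·19.604 = 11.762
Arc 2: start y=0.000, vy=11.762 → t=2.400, apex=7.059, x_land=63.342, impact vy=-11.762
  bounce: vy ← 0.6·11.762 = 7.057
Arc 3: start y=0.000, vy=7.057 → t=1.440, apex=2.541, x_land=78.018, impact vy=-7.057
  bounce: vy ← 0.6·7.057 = 4.234
Arc 4: start y=0.000, vy=4.234 → t=0.864, apex=0.915, x_land=86.824, impact vy=-4.234
  bounce: vy ← 0.6·4.234 = 2.541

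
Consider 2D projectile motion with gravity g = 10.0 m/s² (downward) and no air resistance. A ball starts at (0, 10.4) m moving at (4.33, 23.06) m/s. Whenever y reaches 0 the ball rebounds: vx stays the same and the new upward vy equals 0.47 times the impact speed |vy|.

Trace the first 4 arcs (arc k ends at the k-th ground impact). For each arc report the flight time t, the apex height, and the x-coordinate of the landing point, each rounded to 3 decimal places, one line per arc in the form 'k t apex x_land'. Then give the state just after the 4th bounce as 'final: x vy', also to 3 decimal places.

1 5.026 36.988 21.762
2 2.557 8.171 32.832
3 1.202 1.805 38.035
4 0.565 0.399 40.481
final: 40.481 1.327

Arc 1: start y=10.400, vy=23.060 → t=5.026, apex=36.988, x_land=21.762, impact vy=-27.199
  bounce: vy ← 0.47·27.199 = 12.783
Arc 2: start y=0.000, vy=12.783 → t=2.557, apex=8.171, x_land=32.832, impact vy=-12.783
  bounce: vy ← 0.47·12.783 = 6.008
Arc 3: start y=0.000, vy=6.008 → t=1.202, apex=1.805, x_land=38.035, impact vy=-6.008
  bounce: vy ← 0.47·6.008 = 2.824
Arc 4: start y=0.000, vy=2.824 → t=0.565, apex=0.399, x_land=40.481, impact vy=-2.824
  bounce: vy ← 0.47·2.824 = 1.327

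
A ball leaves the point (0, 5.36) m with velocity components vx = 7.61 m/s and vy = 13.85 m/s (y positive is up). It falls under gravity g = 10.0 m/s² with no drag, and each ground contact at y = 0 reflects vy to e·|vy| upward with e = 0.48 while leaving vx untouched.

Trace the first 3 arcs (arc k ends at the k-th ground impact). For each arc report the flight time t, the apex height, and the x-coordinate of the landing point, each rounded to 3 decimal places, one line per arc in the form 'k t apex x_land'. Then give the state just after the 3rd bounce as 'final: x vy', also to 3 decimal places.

1 3.114 14.951 23.699
2 1.660 3.445 36.332
3 0.797 0.794 42.396
final: 42.396 1.912

Arc 1: start y=5.360, vy=13.850 → t=3.114, apex=14.951, x_land=23.699, impact vy=-17.292
  bounce: vy ← 0.48·17.292 = 8.300
Arc 2: start y=0.000, vy=8.300 → t=1.660, apex=3.445, x_land=36.332, impact vy=-8.300
  bounce: vy ← 0.48·8.300 = 3.984
Arc 3: start y=0.000, vy=3.984 → t=0.797, apex=0.794, x_land=42.396, impact vy=-3.984
  bounce: vy ← 0.48·3.984 = 1.912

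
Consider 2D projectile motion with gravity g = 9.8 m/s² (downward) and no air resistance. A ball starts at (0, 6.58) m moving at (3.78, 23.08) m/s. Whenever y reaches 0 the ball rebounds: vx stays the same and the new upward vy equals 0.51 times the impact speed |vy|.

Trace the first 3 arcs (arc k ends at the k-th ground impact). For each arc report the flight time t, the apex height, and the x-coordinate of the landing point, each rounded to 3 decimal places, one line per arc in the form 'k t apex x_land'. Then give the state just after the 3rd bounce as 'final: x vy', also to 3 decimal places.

1 4.980 33.758 18.824
2 2.677 8.780 28.944
3 1.365 2.284 34.105
final: 34.105 3.412

Arc 1: start y=6.580, vy=23.080 → t=4.980, apex=33.758, x_land=18.824, impact vy=-25.723
  bounce: vy ← 0.51·25.723 = 13.119
Arc 2: start y=0.000, vy=13.119 → t=2.677, apex=8.780, x_land=28.944, impact vy=-13.119
  bounce: vy ← 0.51·13.119 = 6.690
Arc 3: start y=0.000, vy=6.690 → t=1.365, apex=2.284, x_land=34.105, impact vy=-6.690
  bounce: vy ← 0.51·6.690 = 3.412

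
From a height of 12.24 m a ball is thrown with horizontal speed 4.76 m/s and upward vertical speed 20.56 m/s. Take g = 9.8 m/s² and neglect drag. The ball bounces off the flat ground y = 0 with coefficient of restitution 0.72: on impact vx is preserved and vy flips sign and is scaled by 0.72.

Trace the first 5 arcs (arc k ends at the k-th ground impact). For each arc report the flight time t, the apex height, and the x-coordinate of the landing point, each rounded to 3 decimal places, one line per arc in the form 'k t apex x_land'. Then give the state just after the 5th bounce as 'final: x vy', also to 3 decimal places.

1 4.725 33.807 22.489
2 3.782 17.526 40.493
3 2.723 9.085 53.457
4 1.961 4.710 62.790
5 1.412 2.442 69.510
final: 69.510 4.981

Arc 1: start y=12.240, vy=20.560 → t=4.725, apex=33.807, x_land=22.489, impact vy=-25.741
  bounce: vy ← 0.72·25.741 = 18.534
Arc 2: start y=0.000, vy=18.534 → t=3.782, apex=17.526, x_land=40.493, impact vy=-18.534
  bounce: vy ← 0.72·18.534 = 13.344
Arc 3: start y=0.000, vy=13.344 → t=2.723, apex=9.085, x_land=53.457, impact vy=-13.344
  bounce: vy ← 0.72·13.344 = 9.608
Arc 4: start y=0.000, vy=9.608 → t=1.961, apex=4.710, x_land=62.790, impact vy=-9.608
  bounce: vy ← 0.72·9.608 = 6.918
Arc 5: start y=0.000, vy=6.918 → t=1.412, apex=2.442, x_land=69.510, impact vy=-6.918
  bounce: vy ← 0.72·6.918 = 4.981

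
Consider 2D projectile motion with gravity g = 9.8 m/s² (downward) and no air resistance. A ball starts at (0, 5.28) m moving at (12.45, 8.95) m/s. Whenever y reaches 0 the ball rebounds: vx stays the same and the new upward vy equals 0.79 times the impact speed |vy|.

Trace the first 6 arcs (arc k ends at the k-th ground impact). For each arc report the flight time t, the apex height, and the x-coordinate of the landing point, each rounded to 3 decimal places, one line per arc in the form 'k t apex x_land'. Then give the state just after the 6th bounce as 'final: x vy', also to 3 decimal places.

Arc 1: start y=5.280, vy=8.950 → t=2.296, apex=9.367, x_land=28.584, impact vy=-13.550
  bounce: vy ← 0.79·13.550 = 10.704
Arc 2: start y=0.000, vy=10.704 → t=2.185, apex=5.846, x_land=55.781, impact vy=-10.704
  bounce: vy ← 0.79·10.704 = 8.456
Arc 3: start y=0.000, vy=8.456 → t=1.726, apex=3.648, x_land=77.267, impact vy=-8.456
  bounce: vy ← 0.79·8.456 = 6.680
Arc 4: start y=0.000, vy=6.680 → t=1.363, apex=2.277, x_land=94.241, impact vy=-6.680
  bounce: vy ← 0.79·6.680 = 5.278
Arc 5: start y=0.000, vy=5.278 → t=1.077, apex=1.421, x_land=107.650, impact vy=-5.278
  bounce: vy ← 0.79·5.278 = 4.169
Arc 6: start y=0.000, vy=4.169 → t=0.851, apex=0.887, x_land=118.243, impact vy=-4.169
  bounce: vy ← 0.79·4.169 = 3.294

1 2.296 9.367 28.584
2 2.185 5.846 55.781
3 1.726 3.648 77.267
4 1.363 2.277 94.241
5 1.077 1.421 107.650
6 0.851 0.887 118.243
final: 118.243 3.294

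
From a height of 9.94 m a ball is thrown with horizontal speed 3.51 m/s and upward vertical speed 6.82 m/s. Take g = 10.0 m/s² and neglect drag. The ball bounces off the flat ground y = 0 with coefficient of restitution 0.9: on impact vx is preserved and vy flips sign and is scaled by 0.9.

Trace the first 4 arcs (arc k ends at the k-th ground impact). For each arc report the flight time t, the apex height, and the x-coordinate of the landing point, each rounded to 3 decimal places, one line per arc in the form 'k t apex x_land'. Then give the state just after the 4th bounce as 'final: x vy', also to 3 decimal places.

1 2.248 12.266 7.891
2 2.819 9.935 17.787
3 2.537 8.047 26.693
4 2.284 6.518 34.708
final: 34.708 10.276

Arc 1: start y=9.940, vy=6.820 → t=2.248, apex=12.266, x_land=7.891, impact vy=-15.662
  bounce: vy ← 0.9·15.662 = 14.096
Arc 2: start y=0.000, vy=14.096 → t=2.819, apex=9.935, x_land=17.787, impact vy=-14.096
  bounce: vy ← 0.9·14.096 = 12.687
Arc 3: start y=0.000, vy=12.687 → t=2.537, apex=8.047, x_land=26.693, impact vy=-12.687
  bounce: vy ← 0.9·12.687 = 11.418
Arc 4: start y=0.000, vy=11.418 → t=2.284, apex=6.518, x_land=34.708, impact vy=-11.418
  bounce: vy ← 0.9·11.418 = 10.276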